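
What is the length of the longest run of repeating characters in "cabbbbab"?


Input: "cabbbbab"
Scanning for longest run:
  Position 1 ('a'): new char, reset run to 1
  Position 2 ('b'): new char, reset run to 1
  Position 3 ('b'): continues run of 'b', length=2
  Position 4 ('b'): continues run of 'b', length=3
  Position 5 ('b'): continues run of 'b', length=4
  Position 6 ('a'): new char, reset run to 1
  Position 7 ('b'): new char, reset run to 1
Longest run: 'b' with length 4

4


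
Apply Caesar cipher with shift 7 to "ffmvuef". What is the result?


Caesar cipher: shift "ffmvuef" by 7
  'f' (pos 5) + 7 = pos 12 = 'm'
  'f' (pos 5) + 7 = pos 12 = 'm'
  'm' (pos 12) + 7 = pos 19 = 't'
  'v' (pos 21) + 7 = pos 2 = 'c'
  'u' (pos 20) + 7 = pos 1 = 'b'
  'e' (pos 4) + 7 = pos 11 = 'l'
  'f' (pos 5) + 7 = pos 12 = 'm'
Result: mmtcblm

mmtcblm


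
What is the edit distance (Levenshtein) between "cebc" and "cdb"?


Computing edit distance: "cebc" -> "cdb"
DP table:
           c    d    b
      0    1    2    3
  c   1    0    1    2
  e   2    1    1    2
  b   3    2    2    1
  c   4    3    3    2
Edit distance = dp[4][3] = 2

2


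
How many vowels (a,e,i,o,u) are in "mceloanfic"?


Input: mceloanfic
Checking each character:
  'm' at position 0: consonant
  'c' at position 1: consonant
  'e' at position 2: vowel (running total: 1)
  'l' at position 3: consonant
  'o' at position 4: vowel (running total: 2)
  'a' at position 5: vowel (running total: 3)
  'n' at position 6: consonant
  'f' at position 7: consonant
  'i' at position 8: vowel (running total: 4)
  'c' at position 9: consonant
Total vowels: 4

4


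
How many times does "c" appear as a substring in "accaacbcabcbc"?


Searching for "c" in "accaacbcabcbc"
Scanning each position:
  Position 0: "a" => no
  Position 1: "c" => MATCH
  Position 2: "c" => MATCH
  Position 3: "a" => no
  Position 4: "a" => no
  Position 5: "c" => MATCH
  Position 6: "b" => no
  Position 7: "c" => MATCH
  Position 8: "a" => no
  Position 9: "b" => no
  Position 10: "c" => MATCH
  Position 11: "b" => no
  Position 12: "c" => MATCH
Total occurrences: 6

6


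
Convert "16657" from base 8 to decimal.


Input: "16657" in base 8
Positional expansion:
  Digit '1' (value 1) x 8^4 = 4096
  Digit '6' (value 6) x 8^3 = 3072
  Digit '6' (value 6) x 8^2 = 384
  Digit '5' (value 5) x 8^1 = 40
  Digit '7' (value 7) x 8^0 = 7
Sum = 7599

7599


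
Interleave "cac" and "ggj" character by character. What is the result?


Interleaving "cac" and "ggj":
  Position 0: 'c' from first, 'g' from second => "cg"
  Position 1: 'a' from first, 'g' from second => "ag"
  Position 2: 'c' from first, 'j' from second => "cj"
Result: cgagcj

cgagcj


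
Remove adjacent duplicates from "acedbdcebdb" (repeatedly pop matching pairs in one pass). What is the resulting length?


Input: acedbdcebdb
Stack-based adjacent duplicate removal:
  Read 'a': push. Stack: a
  Read 'c': push. Stack: ac
  Read 'e': push. Stack: ace
  Read 'd': push. Stack: aced
  Read 'b': push. Stack: acedb
  Read 'd': push. Stack: acedbd
  Read 'c': push. Stack: acedbdc
  Read 'e': push. Stack: acedbdce
  Read 'b': push. Stack: acedbdceb
  Read 'd': push. Stack: acedbdcebd
  Read 'b': push. Stack: acedbdcebdb
Final stack: "acedbdcebdb" (length 11)

11


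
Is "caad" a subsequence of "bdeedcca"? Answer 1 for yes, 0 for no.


Check if "caad" is a subsequence of "bdeedcca"
Greedy scan:
  Position 0 ('b'): no match needed
  Position 1 ('d'): no match needed
  Position 2 ('e'): no match needed
  Position 3 ('e'): no match needed
  Position 4 ('d'): no match needed
  Position 5 ('c'): matches sub[0] = 'c'
  Position 6 ('c'): no match needed
  Position 7 ('a'): matches sub[1] = 'a'
Only matched 2/4 characters => not a subsequence

0


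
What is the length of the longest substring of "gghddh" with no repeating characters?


Input: "gghddh"
Sliding window (track last position of each char):
  Position 0 ('g'): window [0,0] length 1 -- new best
  Position 1 ('g'): repeat (last at 0), move window start to 1
  Position 1 ('g'): window [1,1] length 1
  Position 2 ('h'): window [1,2] length 2 -- new best
  Position 3 ('d'): window [1,3] length 3 -- new best
  Position 4 ('d'): repeat (last at 3), move window start to 4
  Position 4 ('d'): window [4,4] length 1
  Position 5 ('h'): window [4,5] length 2
Longest substring with no repeats: "ghd" with length 3

3


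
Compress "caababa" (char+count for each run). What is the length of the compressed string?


Input: caababa
Runs:
  'c' x 1 => "c1"
  'a' x 2 => "a2"
  'b' x 1 => "b1"
  'a' x 1 => "a1"
  'b' x 1 => "b1"
  'a' x 1 => "a1"
Compressed: "c1a2b1a1b1a1"
Compressed length: 12

12


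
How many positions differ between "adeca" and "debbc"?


Comparing "adeca" and "debbc" position by position:
  Position 0: 'a' vs 'd' => DIFFER
  Position 1: 'd' vs 'e' => DIFFER
  Position 2: 'e' vs 'b' => DIFFER
  Position 3: 'c' vs 'b' => DIFFER
  Position 4: 'a' vs 'c' => DIFFER
Positions that differ: 5

5


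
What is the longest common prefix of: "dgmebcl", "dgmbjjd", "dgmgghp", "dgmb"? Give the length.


Words: dgmebcl, dgmbjjd, dgmgghp, dgmb
  Position 0: all 'd' => match
  Position 1: all 'g' => match
  Position 2: all 'm' => match
  Position 3: ('e', 'b', 'g', 'b') => mismatch, stop
LCP = "dgm" (length 3)

3


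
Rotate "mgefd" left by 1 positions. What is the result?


Input: "mgefd", rotate left by 1
First 1 characters: "m"
Remaining characters: "gefd"
Concatenate remaining + first: "gefd" + "m" = "gefdm"

gefdm


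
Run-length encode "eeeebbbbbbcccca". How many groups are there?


Input: eeeebbbbbbcccca
Scanning for consecutive runs:
  Group 1: 'e' x 4 (positions 0-3)
  Group 2: 'b' x 6 (positions 4-9)
  Group 3: 'c' x 4 (positions 10-13)
  Group 4: 'a' x 1 (positions 14-14)
Total groups: 4

4


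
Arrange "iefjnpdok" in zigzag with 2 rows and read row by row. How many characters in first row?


Zigzag "iefjnpdok" into 2 rows:
Placing characters:
  'i' => row 0
  'e' => row 1
  'f' => row 0
  'j' => row 1
  'n' => row 0
  'p' => row 1
  'd' => row 0
  'o' => row 1
  'k' => row 0
Rows:
  Row 0: "ifndk"
  Row 1: "ejpo"
First row length: 5

5


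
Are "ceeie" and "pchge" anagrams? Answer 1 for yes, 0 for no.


Strings: "ceeie", "pchge"
Sorted first:  ceeei
Sorted second: ceghp
Differ at position 2: 'e' vs 'g' => not anagrams

0


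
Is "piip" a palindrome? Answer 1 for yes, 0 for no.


Input: piip
Reversed: piip
  Compare pos 0 ('p') with pos 3 ('p'): match
  Compare pos 1 ('i') with pos 2 ('i'): match
Result: palindrome

1


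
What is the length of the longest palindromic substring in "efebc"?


Input: "efebc"
Checking substrings for palindromes:
  [0:3] "efe" (len 3) => palindrome
Longest palindromic substring: "efe" with length 3

3


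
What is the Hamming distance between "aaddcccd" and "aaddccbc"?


Comparing "aaddcccd" and "aaddccbc" position by position:
  Position 0: 'a' vs 'a' => same
  Position 1: 'a' vs 'a' => same
  Position 2: 'd' vs 'd' => same
  Position 3: 'd' vs 'd' => same
  Position 4: 'c' vs 'c' => same
  Position 5: 'c' vs 'c' => same
  Position 6: 'c' vs 'b' => differ
  Position 7: 'd' vs 'c' => differ
Total differences (Hamming distance): 2

2


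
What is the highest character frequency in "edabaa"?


Input: edabaa
Character counts:
  'a': 3
  'b': 1
  'd': 1
  'e': 1
Maximum frequency: 3

3


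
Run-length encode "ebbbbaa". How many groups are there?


Input: ebbbbaa
Scanning for consecutive runs:
  Group 1: 'e' x 1 (positions 0-0)
  Group 2: 'b' x 4 (positions 1-4)
  Group 3: 'a' x 2 (positions 5-6)
Total groups: 3

3


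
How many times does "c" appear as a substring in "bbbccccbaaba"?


Searching for "c" in "bbbccccbaaba"
Scanning each position:
  Position 0: "b" => no
  Position 1: "b" => no
  Position 2: "b" => no
  Position 3: "c" => MATCH
  Position 4: "c" => MATCH
  Position 5: "c" => MATCH
  Position 6: "c" => MATCH
  Position 7: "b" => no
  Position 8: "a" => no
  Position 9: "a" => no
  Position 10: "b" => no
  Position 11: "a" => no
Total occurrences: 4

4


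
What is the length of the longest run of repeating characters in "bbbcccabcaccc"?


Input: "bbbcccabcaccc"
Scanning for longest run:
  Position 1 ('b'): continues run of 'b', length=2
  Position 2 ('b'): continues run of 'b', length=3
  Position 3 ('c'): new char, reset run to 1
  Position 4 ('c'): continues run of 'c', length=2
  Position 5 ('c'): continues run of 'c', length=3
  Position 6 ('a'): new char, reset run to 1
  Position 7 ('b'): new char, reset run to 1
  Position 8 ('c'): new char, reset run to 1
  Position 9 ('a'): new char, reset run to 1
  Position 10 ('c'): new char, reset run to 1
  Position 11 ('c'): continues run of 'c', length=2
  Position 12 ('c'): continues run of 'c', length=3
Longest run: 'b' with length 3

3


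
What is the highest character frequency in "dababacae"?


Input: dababacae
Character counts:
  'a': 4
  'b': 2
  'c': 1
  'd': 1
  'e': 1
Maximum frequency: 4

4


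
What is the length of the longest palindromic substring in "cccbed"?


Input: "cccbed"
Checking substrings for palindromes:
  [0:3] "ccc" (len 3) => palindrome
  [0:2] "cc" (len 2) => palindrome
  [1:3] "cc" (len 2) => palindrome
Longest palindromic substring: "ccc" with length 3

3


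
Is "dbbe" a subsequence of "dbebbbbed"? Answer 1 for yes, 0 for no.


Check if "dbbe" is a subsequence of "dbebbbbed"
Greedy scan:
  Position 0 ('d'): matches sub[0] = 'd'
  Position 1 ('b'): matches sub[1] = 'b'
  Position 2 ('e'): no match needed
  Position 3 ('b'): matches sub[2] = 'b'
  Position 4 ('b'): no match needed
  Position 5 ('b'): no match needed
  Position 6 ('b'): no match needed
  Position 7 ('e'): matches sub[3] = 'e'
  Position 8 ('d'): no match needed
All 4 characters matched => is a subsequence

1


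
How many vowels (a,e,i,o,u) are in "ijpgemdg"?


Input: ijpgemdg
Checking each character:
  'i' at position 0: vowel (running total: 1)
  'j' at position 1: consonant
  'p' at position 2: consonant
  'g' at position 3: consonant
  'e' at position 4: vowel (running total: 2)
  'm' at position 5: consonant
  'd' at position 6: consonant
  'g' at position 7: consonant
Total vowels: 2

2


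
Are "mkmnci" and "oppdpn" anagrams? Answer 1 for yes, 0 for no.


Strings: "mkmnci", "oppdpn"
Sorted first:  cikmmn
Sorted second: dnoppp
Differ at position 0: 'c' vs 'd' => not anagrams

0


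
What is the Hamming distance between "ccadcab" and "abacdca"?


Comparing "ccadcab" and "abacdca" position by position:
  Position 0: 'c' vs 'a' => differ
  Position 1: 'c' vs 'b' => differ
  Position 2: 'a' vs 'a' => same
  Position 3: 'd' vs 'c' => differ
  Position 4: 'c' vs 'd' => differ
  Position 5: 'a' vs 'c' => differ
  Position 6: 'b' vs 'a' => differ
Total differences (Hamming distance): 6

6


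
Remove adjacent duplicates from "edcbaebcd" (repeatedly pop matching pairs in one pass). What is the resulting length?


Input: edcbaebcd
Stack-based adjacent duplicate removal:
  Read 'e': push. Stack: e
  Read 'd': push. Stack: ed
  Read 'c': push. Stack: edc
  Read 'b': push. Stack: edcb
  Read 'a': push. Stack: edcba
  Read 'e': push. Stack: edcbae
  Read 'b': push. Stack: edcbaeb
  Read 'c': push. Stack: edcbaebc
  Read 'd': push. Stack: edcbaebcd
Final stack: "edcbaebcd" (length 9)

9


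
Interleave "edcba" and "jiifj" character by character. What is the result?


Interleaving "edcba" and "jiifj":
  Position 0: 'e' from first, 'j' from second => "ej"
  Position 1: 'd' from first, 'i' from second => "di"
  Position 2: 'c' from first, 'i' from second => "ci"
  Position 3: 'b' from first, 'f' from second => "bf"
  Position 4: 'a' from first, 'j' from second => "aj"
Result: ejdicibfaj

ejdicibfaj


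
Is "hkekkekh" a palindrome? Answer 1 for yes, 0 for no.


Input: hkekkekh
Reversed: hkekkekh
  Compare pos 0 ('h') with pos 7 ('h'): match
  Compare pos 1 ('k') with pos 6 ('k'): match
  Compare pos 2 ('e') with pos 5 ('e'): match
  Compare pos 3 ('k') with pos 4 ('k'): match
Result: palindrome

1


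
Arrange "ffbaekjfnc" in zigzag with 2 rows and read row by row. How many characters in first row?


Zigzag "ffbaekjfnc" into 2 rows:
Placing characters:
  'f' => row 0
  'f' => row 1
  'b' => row 0
  'a' => row 1
  'e' => row 0
  'k' => row 1
  'j' => row 0
  'f' => row 1
  'n' => row 0
  'c' => row 1
Rows:
  Row 0: "fbejn"
  Row 1: "fakfc"
First row length: 5

5


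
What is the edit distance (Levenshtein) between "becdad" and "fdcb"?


Computing edit distance: "becdad" -> "fdcb"
DP table:
           f    d    c    b
      0    1    2    3    4
  b   1    1    2    3    3
  e   2    2    2    3    4
  c   3    3    3    2    3
  d   4    4    3    3    3
  a   5    5    4    4    4
  d   6    6    5    5    5
Edit distance = dp[6][4] = 5

5


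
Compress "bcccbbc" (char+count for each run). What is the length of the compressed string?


Input: bcccbbc
Runs:
  'b' x 1 => "b1"
  'c' x 3 => "c3"
  'b' x 2 => "b2"
  'c' x 1 => "c1"
Compressed: "b1c3b2c1"
Compressed length: 8

8


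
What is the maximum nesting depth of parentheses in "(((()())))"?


Input: "(((()())))"
Tracking depth:
  Position 0 '(': depth becomes 1
  Position 1 '(': depth becomes 2
  Position 2 '(': depth becomes 3
  Position 3 '(': depth becomes 4
  Position 4 ')': depth becomes 3
  Position 5 '(': depth becomes 4
  Position 6 ')': depth becomes 3
  Position 7 ')': depth becomes 2
  Position 8 ')': depth becomes 1
  Position 9 ')': depth becomes 0
Maximum depth reached: 4

4


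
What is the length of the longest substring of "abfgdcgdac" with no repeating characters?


Input: "abfgdcgdac"
Sliding window (track last position of each char):
  Position 0 ('a'): window [0,0] length 1 -- new best
  Position 1 ('b'): window [0,1] length 2 -- new best
  Position 2 ('f'): window [0,2] length 3 -- new best
  Position 3 ('g'): window [0,3] length 4 -- new best
  Position 4 ('d'): window [0,4] length 5 -- new best
  Position 5 ('c'): window [0,5] length 6 -- new best
  Position 6 ('g'): repeat (last at 3), move window start to 4
  Position 6 ('g'): window [4,6] length 3
  Position 7 ('d'): repeat (last at 4), move window start to 5
  Position 7 ('d'): window [5,7] length 3
  Position 8 ('a'): window [5,8] length 4
  Position 9 ('c'): repeat (last at 5), move window start to 6
  Position 9 ('c'): window [6,9] length 4
Longest substring with no repeats: "abfgdc" with length 6

6


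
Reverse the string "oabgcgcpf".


Input: oabgcgcpf
Reading characters right to left:
  Position 8: 'f'
  Position 7: 'p'
  Position 6: 'c'
  Position 5: 'g'
  Position 4: 'c'
  Position 3: 'g'
  Position 2: 'b'
  Position 1: 'a'
  Position 0: 'o'
Reversed: fpcgcgbao

fpcgcgbao


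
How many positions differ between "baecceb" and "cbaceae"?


Comparing "baecceb" and "cbaceae" position by position:
  Position 0: 'b' vs 'c' => DIFFER
  Position 1: 'a' vs 'b' => DIFFER
  Position 2: 'e' vs 'a' => DIFFER
  Position 3: 'c' vs 'c' => same
  Position 4: 'c' vs 'e' => DIFFER
  Position 5: 'e' vs 'a' => DIFFER
  Position 6: 'b' vs 'e' => DIFFER
Positions that differ: 6

6


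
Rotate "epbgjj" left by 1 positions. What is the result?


Input: "epbgjj", rotate left by 1
First 1 characters: "e"
Remaining characters: "pbgjj"
Concatenate remaining + first: "pbgjj" + "e" = "pbgjje"

pbgjje


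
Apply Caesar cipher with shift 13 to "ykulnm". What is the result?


Caesar cipher: shift "ykulnm" by 13
  'y' (pos 24) + 13 = pos 11 = 'l'
  'k' (pos 10) + 13 = pos 23 = 'x'
  'u' (pos 20) + 13 = pos 7 = 'h'
  'l' (pos 11) + 13 = pos 24 = 'y'
  'n' (pos 13) + 13 = pos 0 = 'a'
  'm' (pos 12) + 13 = pos 25 = 'z'
Result: lxhyaz

lxhyaz


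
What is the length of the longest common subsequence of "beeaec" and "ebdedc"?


LCS of "beeaec" and "ebdedc"
DP table:
           e    b    d    e    d    c
      0    0    0    0    0    0    0
  b   0    0    1    1    1    1    1
  e   0    1    1    1    2    2    2
  e   0    1    1    1    2    2    2
  a   0    1    1    1    2    2    2
  e   0    1    1    1    2    2    2
  c   0    1    1    1    2    2    3
LCS length = dp[6][6] = 3

3


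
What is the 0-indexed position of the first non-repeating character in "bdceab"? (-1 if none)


Input: bdceab
Character frequencies:
  'a': 1
  'b': 2
  'c': 1
  'd': 1
  'e': 1
Scanning left to right for freq == 1:
  Position 0 ('b'): freq=2, skip
  Position 1 ('d'): unique! => answer = 1

1


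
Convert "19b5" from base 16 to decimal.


Input: "19b5" in base 16
Positional expansion:
  Digit '1' (value 1) x 16^3 = 4096
  Digit '9' (value 9) x 16^2 = 2304
  Digit 'b' (value 11) x 16^1 = 176
  Digit '5' (value 5) x 16^0 = 5
Sum = 6581

6581


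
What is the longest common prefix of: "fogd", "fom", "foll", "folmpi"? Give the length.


Words: fogd, fom, foll, folmpi
  Position 0: all 'f' => match
  Position 1: all 'o' => match
  Position 2: ('g', 'm', 'l', 'l') => mismatch, stop
LCP = "fo" (length 2)

2


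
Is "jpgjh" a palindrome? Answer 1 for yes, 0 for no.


Input: jpgjh
Reversed: hjgpj
  Compare pos 0 ('j') with pos 4 ('h'): MISMATCH
  Compare pos 1 ('p') with pos 3 ('j'): MISMATCH
Result: not a palindrome

0


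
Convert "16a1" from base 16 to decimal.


Input: "16a1" in base 16
Positional expansion:
  Digit '1' (value 1) x 16^3 = 4096
  Digit '6' (value 6) x 16^2 = 1536
  Digit 'a' (value 10) x 16^1 = 160
  Digit '1' (value 1) x 16^0 = 1
Sum = 5793

5793


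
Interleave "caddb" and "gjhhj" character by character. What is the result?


Interleaving "caddb" and "gjhhj":
  Position 0: 'c' from first, 'g' from second => "cg"
  Position 1: 'a' from first, 'j' from second => "aj"
  Position 2: 'd' from first, 'h' from second => "dh"
  Position 3: 'd' from first, 'h' from second => "dh"
  Position 4: 'b' from first, 'j' from second => "bj"
Result: cgajdhdhbj

cgajdhdhbj


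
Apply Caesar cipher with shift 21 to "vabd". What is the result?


Caesar cipher: shift "vabd" by 21
  'v' (pos 21) + 21 = pos 16 = 'q'
  'a' (pos 0) + 21 = pos 21 = 'v'
  'b' (pos 1) + 21 = pos 22 = 'w'
  'd' (pos 3) + 21 = pos 24 = 'y'
Result: qvwy

qvwy


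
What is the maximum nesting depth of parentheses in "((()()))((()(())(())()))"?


Input: "((()()))((()(())(())()))"
Tracking depth:
  Position 0 '(': depth becomes 1
  Position 1 '(': depth becomes 2
  Position 2 '(': depth becomes 3
  Position 3 ')': depth becomes 2
  Position 4 '(': depth becomes 3
  Position 5 ')': depth becomes 2
  Position 6 ')': depth becomes 1
  Position 7 ')': depth becomes 0
  Position 8 '(': depth becomes 1
  Position 9 '(': depth becomes 2
  Position 10 '(': depth becomes 3
  Position 11 ')': depth becomes 2
  Position 12 '(': depth becomes 3
  Position 13 '(': depth becomes 4
  Position 14 ')': depth becomes 3
  Position 15 ')': depth becomes 2
  Position 16 '(': depth becomes 3
  Position 17 '(': depth becomes 4
  Position 18 ')': depth becomes 3
  Position 19 ')': depth becomes 2
  Position 20 '(': depth becomes 3
  Position 21 ')': depth becomes 2
  Position 22 ')': depth becomes 1
  Position 23 ')': depth becomes 0
Maximum depth reached: 4

4


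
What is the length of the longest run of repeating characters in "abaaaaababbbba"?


Input: "abaaaaababbbba"
Scanning for longest run:
  Position 1 ('b'): new char, reset run to 1
  Position 2 ('a'): new char, reset run to 1
  Position 3 ('a'): continues run of 'a', length=2
  Position 4 ('a'): continues run of 'a', length=3
  Position 5 ('a'): continues run of 'a', length=4
  Position 6 ('a'): continues run of 'a', length=5
  Position 7 ('b'): new char, reset run to 1
  Position 8 ('a'): new char, reset run to 1
  Position 9 ('b'): new char, reset run to 1
  Position 10 ('b'): continues run of 'b', length=2
  Position 11 ('b'): continues run of 'b', length=3
  Position 12 ('b'): continues run of 'b', length=4
  Position 13 ('a'): new char, reset run to 1
Longest run: 'a' with length 5

5


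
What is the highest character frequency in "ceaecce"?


Input: ceaecce
Character counts:
  'a': 1
  'c': 3
  'e': 3
Maximum frequency: 3

3


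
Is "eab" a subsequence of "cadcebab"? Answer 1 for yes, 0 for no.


Check if "eab" is a subsequence of "cadcebab"
Greedy scan:
  Position 0 ('c'): no match needed
  Position 1 ('a'): no match needed
  Position 2 ('d'): no match needed
  Position 3 ('c'): no match needed
  Position 4 ('e'): matches sub[0] = 'e'
  Position 5 ('b'): no match needed
  Position 6 ('a'): matches sub[1] = 'a'
  Position 7 ('b'): matches sub[2] = 'b'
All 3 characters matched => is a subsequence

1


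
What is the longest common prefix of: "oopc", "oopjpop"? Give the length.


Words: oopc, oopjpop
  Position 0: all 'o' => match
  Position 1: all 'o' => match
  Position 2: all 'p' => match
  Position 3: ('c', 'j') => mismatch, stop
LCP = "oop" (length 3)

3


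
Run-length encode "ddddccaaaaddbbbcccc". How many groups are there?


Input: ddddccaaaaddbbbcccc
Scanning for consecutive runs:
  Group 1: 'd' x 4 (positions 0-3)
  Group 2: 'c' x 2 (positions 4-5)
  Group 3: 'a' x 4 (positions 6-9)
  Group 4: 'd' x 2 (positions 10-11)
  Group 5: 'b' x 3 (positions 12-14)
  Group 6: 'c' x 4 (positions 15-18)
Total groups: 6

6


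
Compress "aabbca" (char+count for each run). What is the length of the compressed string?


Input: aabbca
Runs:
  'a' x 2 => "a2"
  'b' x 2 => "b2"
  'c' x 1 => "c1"
  'a' x 1 => "a1"
Compressed: "a2b2c1a1"
Compressed length: 8

8


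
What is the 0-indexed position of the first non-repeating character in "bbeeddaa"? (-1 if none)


Input: bbeeddaa
Character frequencies:
  'a': 2
  'b': 2
  'd': 2
  'e': 2
Scanning left to right for freq == 1:
  Position 0 ('b'): freq=2, skip
  Position 1 ('b'): freq=2, skip
  Position 2 ('e'): freq=2, skip
  Position 3 ('e'): freq=2, skip
  Position 4 ('d'): freq=2, skip
  Position 5 ('d'): freq=2, skip
  Position 6 ('a'): freq=2, skip
  Position 7 ('a'): freq=2, skip
  No unique character found => answer = -1

-1


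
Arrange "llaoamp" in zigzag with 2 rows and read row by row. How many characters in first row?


Zigzag "llaoamp" into 2 rows:
Placing characters:
  'l' => row 0
  'l' => row 1
  'a' => row 0
  'o' => row 1
  'a' => row 0
  'm' => row 1
  'p' => row 0
Rows:
  Row 0: "laap"
  Row 1: "lom"
First row length: 4

4


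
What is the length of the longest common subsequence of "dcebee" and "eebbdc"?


LCS of "dcebee" and "eebbdc"
DP table:
           e    e    b    b    d    c
      0    0    0    0    0    0    0
  d   0    0    0    0    0    1    1
  c   0    0    0    0    0    1    2
  e   0    1    1    1    1    1    2
  b   0    1    1    2    2    2    2
  e   0    1    2    2    2    2    2
  e   0    1    2    2    2    2    2
LCS length = dp[6][6] = 2

2


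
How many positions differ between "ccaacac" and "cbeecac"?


Comparing "ccaacac" and "cbeecac" position by position:
  Position 0: 'c' vs 'c' => same
  Position 1: 'c' vs 'b' => DIFFER
  Position 2: 'a' vs 'e' => DIFFER
  Position 3: 'a' vs 'e' => DIFFER
  Position 4: 'c' vs 'c' => same
  Position 5: 'a' vs 'a' => same
  Position 6: 'c' vs 'c' => same
Positions that differ: 3

3


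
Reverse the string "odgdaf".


Input: odgdaf
Reading characters right to left:
  Position 5: 'f'
  Position 4: 'a'
  Position 3: 'd'
  Position 2: 'g'
  Position 1: 'd'
  Position 0: 'o'
Reversed: fadgdo

fadgdo


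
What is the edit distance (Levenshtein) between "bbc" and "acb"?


Computing edit distance: "bbc" -> "acb"
DP table:
           a    c    b
      0    1    2    3
  b   1    1    2    2
  b   2    2    2    2
  c   3    3    2    3
Edit distance = dp[3][3] = 3

3


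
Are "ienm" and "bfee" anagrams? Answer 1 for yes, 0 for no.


Strings: "ienm", "bfee"
Sorted first:  eimn
Sorted second: beef
Differ at position 0: 'e' vs 'b' => not anagrams

0


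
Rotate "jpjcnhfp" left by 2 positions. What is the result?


Input: "jpjcnhfp", rotate left by 2
First 2 characters: "jp"
Remaining characters: "jcnhfp"
Concatenate remaining + first: "jcnhfp" + "jp" = "jcnhfpjp"

jcnhfpjp


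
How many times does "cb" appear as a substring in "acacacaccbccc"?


Searching for "cb" in "acacacaccbccc"
Scanning each position:
  Position 0: "ac" => no
  Position 1: "ca" => no
  Position 2: "ac" => no
  Position 3: "ca" => no
  Position 4: "ac" => no
  Position 5: "ca" => no
  Position 6: "ac" => no
  Position 7: "cc" => no
  Position 8: "cb" => MATCH
  Position 9: "bc" => no
  Position 10: "cc" => no
  Position 11: "cc" => no
Total occurrences: 1

1


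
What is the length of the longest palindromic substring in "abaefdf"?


Input: "abaefdf"
Checking substrings for palindromes:
  [0:3] "aba" (len 3) => palindrome
  [4:7] "fdf" (len 3) => palindrome
Longest palindromic substring: "aba" with length 3

3


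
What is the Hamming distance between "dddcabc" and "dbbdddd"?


Comparing "dddcabc" and "dbbdddd" position by position:
  Position 0: 'd' vs 'd' => same
  Position 1: 'd' vs 'b' => differ
  Position 2: 'd' vs 'b' => differ
  Position 3: 'c' vs 'd' => differ
  Position 4: 'a' vs 'd' => differ
  Position 5: 'b' vs 'd' => differ
  Position 6: 'c' vs 'd' => differ
Total differences (Hamming distance): 6

6


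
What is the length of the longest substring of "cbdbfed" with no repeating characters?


Input: "cbdbfed"
Sliding window (track last position of each char):
  Position 0 ('c'): window [0,0] length 1 -- new best
  Position 1 ('b'): window [0,1] length 2 -- new best
  Position 2 ('d'): window [0,2] length 3 -- new best
  Position 3 ('b'): repeat (last at 1), move window start to 2
  Position 3 ('b'): window [2,3] length 2
  Position 4 ('f'): window [2,4] length 3
  Position 5 ('e'): window [2,5] length 4 -- new best
  Position 6 ('d'): repeat (last at 2), move window start to 3
  Position 6 ('d'): window [3,6] length 4
Longest substring with no repeats: "dbfe" with length 4

4


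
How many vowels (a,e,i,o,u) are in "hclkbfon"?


Input: hclkbfon
Checking each character:
  'h' at position 0: consonant
  'c' at position 1: consonant
  'l' at position 2: consonant
  'k' at position 3: consonant
  'b' at position 4: consonant
  'f' at position 5: consonant
  'o' at position 6: vowel (running total: 1)
  'n' at position 7: consonant
Total vowels: 1

1


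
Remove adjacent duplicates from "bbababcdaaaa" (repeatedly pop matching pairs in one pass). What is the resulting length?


Input: bbababcdaaaa
Stack-based adjacent duplicate removal:
  Read 'b': push. Stack: b
  Read 'b': matches stack top 'b' => pop. Stack: (empty)
  Read 'a': push. Stack: a
  Read 'b': push. Stack: ab
  Read 'a': push. Stack: aba
  Read 'b': push. Stack: abab
  Read 'c': push. Stack: ababc
  Read 'd': push. Stack: ababcd
  Read 'a': push. Stack: ababcda
  Read 'a': matches stack top 'a' => pop. Stack: ababcd
  Read 'a': push. Stack: ababcda
  Read 'a': matches stack top 'a' => pop. Stack: ababcd
Final stack: "ababcd" (length 6)

6


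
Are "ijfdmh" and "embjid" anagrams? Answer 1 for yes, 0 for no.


Strings: "ijfdmh", "embjid"
Sorted first:  dfhijm
Sorted second: bdeijm
Differ at position 0: 'd' vs 'b' => not anagrams

0


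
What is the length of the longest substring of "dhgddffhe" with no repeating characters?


Input: "dhgddffhe"
Sliding window (track last position of each char):
  Position 0 ('d'): window [0,0] length 1 -- new best
  Position 1 ('h'): window [0,1] length 2 -- new best
  Position 2 ('g'): window [0,2] length 3 -- new best
  Position 3 ('d'): repeat (last at 0), move window start to 1
  Position 3 ('d'): window [1,3] length 3
  Position 4 ('d'): repeat (last at 3), move window start to 4
  Position 4 ('d'): window [4,4] length 1
  Position 5 ('f'): window [4,5] length 2
  Position 6 ('f'): repeat (last at 5), move window start to 6
  Position 6 ('f'): window [6,6] length 1
  Position 7 ('h'): window [6,7] length 2
  Position 8 ('e'): window [6,8] length 3
Longest substring with no repeats: "dhg" with length 3

3


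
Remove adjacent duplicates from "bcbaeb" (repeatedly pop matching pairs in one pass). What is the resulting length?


Input: bcbaeb
Stack-based adjacent duplicate removal:
  Read 'b': push. Stack: b
  Read 'c': push. Stack: bc
  Read 'b': push. Stack: bcb
  Read 'a': push. Stack: bcba
  Read 'e': push. Stack: bcbae
  Read 'b': push. Stack: bcbaeb
Final stack: "bcbaeb" (length 6)

6


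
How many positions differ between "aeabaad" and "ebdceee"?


Comparing "aeabaad" and "ebdceee" position by position:
  Position 0: 'a' vs 'e' => DIFFER
  Position 1: 'e' vs 'b' => DIFFER
  Position 2: 'a' vs 'd' => DIFFER
  Position 3: 'b' vs 'c' => DIFFER
  Position 4: 'a' vs 'e' => DIFFER
  Position 5: 'a' vs 'e' => DIFFER
  Position 6: 'd' vs 'e' => DIFFER
Positions that differ: 7

7


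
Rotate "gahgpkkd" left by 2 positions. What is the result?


Input: "gahgpkkd", rotate left by 2
First 2 characters: "ga"
Remaining characters: "hgpkkd"
Concatenate remaining + first: "hgpkkd" + "ga" = "hgpkkdga"

hgpkkdga


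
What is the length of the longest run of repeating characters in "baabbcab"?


Input: "baabbcab"
Scanning for longest run:
  Position 1 ('a'): new char, reset run to 1
  Position 2 ('a'): continues run of 'a', length=2
  Position 3 ('b'): new char, reset run to 1
  Position 4 ('b'): continues run of 'b', length=2
  Position 5 ('c'): new char, reset run to 1
  Position 6 ('a'): new char, reset run to 1
  Position 7 ('b'): new char, reset run to 1
Longest run: 'a' with length 2

2


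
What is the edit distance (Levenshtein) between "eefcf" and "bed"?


Computing edit distance: "eefcf" -> "bed"
DP table:
           b    e    d
      0    1    2    3
  e   1    1    1    2
  e   2    2    1    2
  f   3    3    2    2
  c   4    4    3    3
  f   5    5    4    4
Edit distance = dp[5][3] = 4

4


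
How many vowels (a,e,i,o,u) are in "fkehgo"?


Input: fkehgo
Checking each character:
  'f' at position 0: consonant
  'k' at position 1: consonant
  'e' at position 2: vowel (running total: 1)
  'h' at position 3: consonant
  'g' at position 4: consonant
  'o' at position 5: vowel (running total: 2)
Total vowels: 2

2


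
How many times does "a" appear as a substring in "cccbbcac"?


Searching for "a" in "cccbbcac"
Scanning each position:
  Position 0: "c" => no
  Position 1: "c" => no
  Position 2: "c" => no
  Position 3: "b" => no
  Position 4: "b" => no
  Position 5: "c" => no
  Position 6: "a" => MATCH
  Position 7: "c" => no
Total occurrences: 1

1


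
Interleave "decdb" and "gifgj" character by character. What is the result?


Interleaving "decdb" and "gifgj":
  Position 0: 'd' from first, 'g' from second => "dg"
  Position 1: 'e' from first, 'i' from second => "ei"
  Position 2: 'c' from first, 'f' from second => "cf"
  Position 3: 'd' from first, 'g' from second => "dg"
  Position 4: 'b' from first, 'j' from second => "bj"
Result: dgeicfdgbj

dgeicfdgbj


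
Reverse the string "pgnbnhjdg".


Input: pgnbnhjdg
Reading characters right to left:
  Position 8: 'g'
  Position 7: 'd'
  Position 6: 'j'
  Position 5: 'h'
  Position 4: 'n'
  Position 3: 'b'
  Position 2: 'n'
  Position 1: 'g'
  Position 0: 'p'
Reversed: gdjhnbngp

gdjhnbngp


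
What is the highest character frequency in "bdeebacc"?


Input: bdeebacc
Character counts:
  'a': 1
  'b': 2
  'c': 2
  'd': 1
  'e': 2
Maximum frequency: 2

2


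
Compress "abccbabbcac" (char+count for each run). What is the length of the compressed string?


Input: abccbabbcac
Runs:
  'a' x 1 => "a1"
  'b' x 1 => "b1"
  'c' x 2 => "c2"
  'b' x 1 => "b1"
  'a' x 1 => "a1"
  'b' x 2 => "b2"
  'c' x 1 => "c1"
  'a' x 1 => "a1"
  'c' x 1 => "c1"
Compressed: "a1b1c2b1a1b2c1a1c1"
Compressed length: 18

18


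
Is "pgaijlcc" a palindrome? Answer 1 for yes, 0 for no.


Input: pgaijlcc
Reversed: ccljiagp
  Compare pos 0 ('p') with pos 7 ('c'): MISMATCH
  Compare pos 1 ('g') with pos 6 ('c'): MISMATCH
  Compare pos 2 ('a') with pos 5 ('l'): MISMATCH
  Compare pos 3 ('i') with pos 4 ('j'): MISMATCH
Result: not a palindrome

0


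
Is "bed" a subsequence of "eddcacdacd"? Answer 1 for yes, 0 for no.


Check if "bed" is a subsequence of "eddcacdacd"
Greedy scan:
  Position 0 ('e'): no match needed
  Position 1 ('d'): no match needed
  Position 2 ('d'): no match needed
  Position 3 ('c'): no match needed
  Position 4 ('a'): no match needed
  Position 5 ('c'): no match needed
  Position 6 ('d'): no match needed
  Position 7 ('a'): no match needed
  Position 8 ('c'): no match needed
  Position 9 ('d'): no match needed
Only matched 0/3 characters => not a subsequence

0


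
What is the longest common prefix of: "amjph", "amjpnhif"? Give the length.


Words: amjph, amjpnhif
  Position 0: all 'a' => match
  Position 1: all 'm' => match
  Position 2: all 'j' => match
  Position 3: all 'p' => match
  Position 4: ('h', 'n') => mismatch, stop
LCP = "amjp" (length 4)

4


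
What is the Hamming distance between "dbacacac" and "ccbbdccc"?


Comparing "dbacacac" and "ccbbdccc" position by position:
  Position 0: 'd' vs 'c' => differ
  Position 1: 'b' vs 'c' => differ
  Position 2: 'a' vs 'b' => differ
  Position 3: 'c' vs 'b' => differ
  Position 4: 'a' vs 'd' => differ
  Position 5: 'c' vs 'c' => same
  Position 6: 'a' vs 'c' => differ
  Position 7: 'c' vs 'c' => same
Total differences (Hamming distance): 6

6


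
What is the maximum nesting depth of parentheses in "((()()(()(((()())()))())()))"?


Input: "((()()(()(((()())()))())()))"
Tracking depth:
  Position 0 '(': depth becomes 1
  Position 1 '(': depth becomes 2
  Position 2 '(': depth becomes 3
  Position 3 ')': depth becomes 2
  Position 4 '(': depth becomes 3
  Position 5 ')': depth becomes 2
  Position 6 '(': depth becomes 3
  Position 7 '(': depth becomes 4
  Position 8 ')': depth becomes 3
  Position 9 '(': depth becomes 4
  Position 10 '(': depth becomes 5
  Position 11 '(': depth becomes 6
  Position 12 '(': depth becomes 7
  Position 13 ')': depth becomes 6
  Position 14 '(': depth becomes 7
  Position 15 ')': depth becomes 6
  Position 16 ')': depth becomes 5
  Position 17 '(': depth becomes 6
  Position 18 ')': depth becomes 5
  Position 19 ')': depth becomes 4
  Position 20 ')': depth becomes 3
  Position 21 '(': depth becomes 4
  Position 22 ')': depth becomes 3
  Position 23 ')': depth becomes 2
  Position 24 '(': depth becomes 3
  Position 25 ')': depth becomes 2
  Position 26 ')': depth becomes 1
  Position 27 ')': depth becomes 0
Maximum depth reached: 7

7


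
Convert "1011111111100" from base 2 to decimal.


Input: "1011111111100" in base 2
Positional expansion:
  Digit '1' (value 1) x 2^12 = 4096
  Digit '0' (value 0) x 2^11 = 0
  Digit '1' (value 1) x 2^10 = 1024
  Digit '1' (value 1) x 2^9 = 512
  Digit '1' (value 1) x 2^8 = 256
  Digit '1' (value 1) x 2^7 = 128
  Digit '1' (value 1) x 2^6 = 64
  Digit '1' (value 1) x 2^5 = 32
  Digit '1' (value 1) x 2^4 = 16
  Digit '1' (value 1) x 2^3 = 8
  Digit '1' (value 1) x 2^2 = 4
  Digit '0' (value 0) x 2^1 = 0
  Digit '0' (value 0) x 2^0 = 0
Sum = 6140

6140


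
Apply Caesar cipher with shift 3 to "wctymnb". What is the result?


Caesar cipher: shift "wctymnb" by 3
  'w' (pos 22) + 3 = pos 25 = 'z'
  'c' (pos 2) + 3 = pos 5 = 'f'
  't' (pos 19) + 3 = pos 22 = 'w'
  'y' (pos 24) + 3 = pos 1 = 'b'
  'm' (pos 12) + 3 = pos 15 = 'p'
  'n' (pos 13) + 3 = pos 16 = 'q'
  'b' (pos 1) + 3 = pos 4 = 'e'
Result: zfwbpqe

zfwbpqe


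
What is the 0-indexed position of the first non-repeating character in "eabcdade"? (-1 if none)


Input: eabcdade
Character frequencies:
  'a': 2
  'b': 1
  'c': 1
  'd': 2
  'e': 2
Scanning left to right for freq == 1:
  Position 0 ('e'): freq=2, skip
  Position 1 ('a'): freq=2, skip
  Position 2 ('b'): unique! => answer = 2

2


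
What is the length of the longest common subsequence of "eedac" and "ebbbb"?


LCS of "eedac" and "ebbbb"
DP table:
           e    b    b    b    b
      0    0    0    0    0    0
  e   0    1    1    1    1    1
  e   0    1    1    1    1    1
  d   0    1    1    1    1    1
  a   0    1    1    1    1    1
  c   0    1    1    1    1    1
LCS length = dp[5][5] = 1

1


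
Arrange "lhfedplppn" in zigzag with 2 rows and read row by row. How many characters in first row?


Zigzag "lhfedplppn" into 2 rows:
Placing characters:
  'l' => row 0
  'h' => row 1
  'f' => row 0
  'e' => row 1
  'd' => row 0
  'p' => row 1
  'l' => row 0
  'p' => row 1
  'p' => row 0
  'n' => row 1
Rows:
  Row 0: "lfdlp"
  Row 1: "heppn"
First row length: 5

5


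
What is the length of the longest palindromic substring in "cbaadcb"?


Input: "cbaadcb"
Checking substrings for palindromes:
  [2:4] "aa" (len 2) => palindrome
Longest palindromic substring: "aa" with length 2

2


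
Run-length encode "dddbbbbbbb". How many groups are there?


Input: dddbbbbbbb
Scanning for consecutive runs:
  Group 1: 'd' x 3 (positions 0-2)
  Group 2: 'b' x 7 (positions 3-9)
Total groups: 2

2


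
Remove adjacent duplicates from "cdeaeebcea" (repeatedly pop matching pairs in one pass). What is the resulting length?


Input: cdeaeebcea
Stack-based adjacent duplicate removal:
  Read 'c': push. Stack: c
  Read 'd': push. Stack: cd
  Read 'e': push. Stack: cde
  Read 'a': push. Stack: cdea
  Read 'e': push. Stack: cdeae
  Read 'e': matches stack top 'e' => pop. Stack: cdea
  Read 'b': push. Stack: cdeab
  Read 'c': push. Stack: cdeabc
  Read 'e': push. Stack: cdeabce
  Read 'a': push. Stack: cdeabcea
Final stack: "cdeabcea" (length 8)

8


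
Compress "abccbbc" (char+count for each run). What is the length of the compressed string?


Input: abccbbc
Runs:
  'a' x 1 => "a1"
  'b' x 1 => "b1"
  'c' x 2 => "c2"
  'b' x 2 => "b2"
  'c' x 1 => "c1"
Compressed: "a1b1c2b2c1"
Compressed length: 10

10


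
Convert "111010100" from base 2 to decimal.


Input: "111010100" in base 2
Positional expansion:
  Digit '1' (value 1) x 2^8 = 256
  Digit '1' (value 1) x 2^7 = 128
  Digit '1' (value 1) x 2^6 = 64
  Digit '0' (value 0) x 2^5 = 0
  Digit '1' (value 1) x 2^4 = 16
  Digit '0' (value 0) x 2^3 = 0
  Digit '1' (value 1) x 2^2 = 4
  Digit '0' (value 0) x 2^1 = 0
  Digit '0' (value 0) x 2^0 = 0
Sum = 468

468


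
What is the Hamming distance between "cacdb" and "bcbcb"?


Comparing "cacdb" and "bcbcb" position by position:
  Position 0: 'c' vs 'b' => differ
  Position 1: 'a' vs 'c' => differ
  Position 2: 'c' vs 'b' => differ
  Position 3: 'd' vs 'c' => differ
  Position 4: 'b' vs 'b' => same
Total differences (Hamming distance): 4

4


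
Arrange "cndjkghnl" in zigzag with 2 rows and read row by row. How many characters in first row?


Zigzag "cndjkghnl" into 2 rows:
Placing characters:
  'c' => row 0
  'n' => row 1
  'd' => row 0
  'j' => row 1
  'k' => row 0
  'g' => row 1
  'h' => row 0
  'n' => row 1
  'l' => row 0
Rows:
  Row 0: "cdkhl"
  Row 1: "njgn"
First row length: 5

5


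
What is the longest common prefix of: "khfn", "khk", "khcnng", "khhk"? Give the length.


Words: khfn, khk, khcnng, khhk
  Position 0: all 'k' => match
  Position 1: all 'h' => match
  Position 2: ('f', 'k', 'c', 'h') => mismatch, stop
LCP = "kh" (length 2)

2


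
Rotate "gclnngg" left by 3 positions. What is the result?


Input: "gclnngg", rotate left by 3
First 3 characters: "gcl"
Remaining characters: "nngg"
Concatenate remaining + first: "nngg" + "gcl" = "nngggcl"

nngggcl


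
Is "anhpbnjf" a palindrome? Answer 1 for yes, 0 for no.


Input: anhpbnjf
Reversed: fjnbphna
  Compare pos 0 ('a') with pos 7 ('f'): MISMATCH
  Compare pos 1 ('n') with pos 6 ('j'): MISMATCH
  Compare pos 2 ('h') with pos 5 ('n'): MISMATCH
  Compare pos 3 ('p') with pos 4 ('b'): MISMATCH
Result: not a palindrome

0


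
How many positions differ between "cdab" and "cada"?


Comparing "cdab" and "cada" position by position:
  Position 0: 'c' vs 'c' => same
  Position 1: 'd' vs 'a' => DIFFER
  Position 2: 'a' vs 'd' => DIFFER
  Position 3: 'b' vs 'a' => DIFFER
Positions that differ: 3

3
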